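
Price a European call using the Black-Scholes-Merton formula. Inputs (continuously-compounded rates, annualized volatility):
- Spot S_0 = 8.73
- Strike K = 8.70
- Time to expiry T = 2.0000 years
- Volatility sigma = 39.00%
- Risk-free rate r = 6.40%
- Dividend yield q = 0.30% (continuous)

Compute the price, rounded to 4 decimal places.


Answer: Price = 2.3303

Derivation:
d1 = (ln(S/K) + (r - q + 0.5*sigma^2) * T) / (sigma * sqrt(T)) = 0.50321045
d2 = d1 - sigma * sqrt(T) = -0.04833284
exp(-rT) = 0.87985338; exp(-qT) = 0.99401796
C = S_0 * exp(-qT) * N(d1) - K * exp(-rT) * N(d2)
N(d1) = 0.69259184; N(d2) = 0.48072549
C = 8.7300 * 0.99401796 * 0.69259184 - 8.7000 * 0.87985338 * 0.48072549 = 2.3303


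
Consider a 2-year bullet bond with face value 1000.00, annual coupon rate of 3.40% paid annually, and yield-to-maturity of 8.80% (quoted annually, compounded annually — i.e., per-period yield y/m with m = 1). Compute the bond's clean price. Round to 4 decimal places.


Coupon per period c = face * coupon_rate / m = 34.000000
Periods per year m = 1; per-period yield y/m = 0.088000
Number of cashflows N = 2
Cashflows (t years, CF_t, discount factor 1/(1+y/m)^(m*t), PV):
  t = 1.0000: CF_t = 34.000000, DF = 0.919118, PV = 31.250000
  t = 2.0000: CF_t = 1034.000000, DF = 0.844777, PV = 873.499676
Price P = sum_t PV_t = 904.749676

Answer: Price = 904.7497


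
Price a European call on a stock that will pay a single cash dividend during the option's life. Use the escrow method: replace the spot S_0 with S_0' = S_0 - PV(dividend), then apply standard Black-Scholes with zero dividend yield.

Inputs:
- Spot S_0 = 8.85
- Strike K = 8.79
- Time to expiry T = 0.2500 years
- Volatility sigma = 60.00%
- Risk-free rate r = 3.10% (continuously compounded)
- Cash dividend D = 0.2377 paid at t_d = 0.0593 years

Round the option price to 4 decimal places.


PV(D) = D * exp(-r * t_d) = 0.2377 * 0.99816339 = 0.23726344
S_0' = S_0 - PV(D) = 8.8500 - 0.23726344 = 8.61273656
d1 = (ln(S_0'/K) + (r + sigma^2/2)*T) / (sigma*sqrt(T)) = 0.10792464
d2 = d1 - sigma*sqrt(T) = -0.19207536
exp(-rT) = 0.99227995
N(d1) = 0.54297226; N(d2) = 0.42384159
C = S_0' * N(d1) - K * exp(-rT) * N(d2) = 8.61273656 * 0.54297226 - 8.7900 * 0.99227995 * 0.42384159 = 0.9797

Answer: Price = 0.9797


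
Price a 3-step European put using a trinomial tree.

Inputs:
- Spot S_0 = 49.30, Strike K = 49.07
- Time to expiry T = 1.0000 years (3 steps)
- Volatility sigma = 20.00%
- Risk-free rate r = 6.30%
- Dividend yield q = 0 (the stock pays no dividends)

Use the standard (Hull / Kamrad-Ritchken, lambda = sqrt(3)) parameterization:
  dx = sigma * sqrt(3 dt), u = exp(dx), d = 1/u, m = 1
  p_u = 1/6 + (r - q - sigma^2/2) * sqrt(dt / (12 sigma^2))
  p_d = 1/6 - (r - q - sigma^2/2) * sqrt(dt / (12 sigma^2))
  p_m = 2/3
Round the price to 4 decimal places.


Answer: Price = V(0,0) = 2.0724

Derivation:
dt = T/N = 0.333333; dx = sigma*sqrt(3*dt) = 0.200000
u = exp(dx) = 1.221403; d = 1/u = 0.818731
p_u = 0.202500, p_m = 0.666667, p_d = 0.130833
Discount per step: exp(-r*dt) = 0.979219
Stock lattice S(k, j) with j the centered position index:
  k=0: S(0,+0) = 49.3000
  k=1: S(1,-1) = 40.3634; S(1,+0) = 49.3000; S(1,+1) = 60.2152
  k=2: S(2,-2) = 33.0468; S(2,-1) = 40.3634; S(2,+0) = 49.3000; S(2,+1) = 60.2152; S(2,+2) = 73.5470
  k=3: S(3,-3) = 27.0564; S(3,-2) = 33.0468; S(3,-1) = 40.3634; S(3,+0) = 49.3000; S(3,+1) = 60.2152; S(3,+2) = 73.5470; S(3,+3) = 89.8305
Terminal payoffs V(N, j) = max(K - S_T, 0):
  V(3,-3) = 22.013586; V(3,-2) = 16.023222; V(3,-1) = 8.706574; V(3,+0) = 0.000000; V(3,+1) = 0.000000; V(3,+2) = 0.000000; V(3,+3) = 0.000000
Backward induction: V(k, j) = exp(-r*dt) * [p_u * V(k+1, j+1) + p_m * V(k+1, j) + p_d * V(k+1, j-1)]
  V(2,-2) = exp(-r*dt) * [p_u*8.706574 + p_m*16.023222 + p_d*22.013586] = 15.006863
  V(2,-1) = exp(-r*dt) * [p_u*0.000000 + p_m*8.706574 + p_d*16.023222] = 7.736568
  V(2,+0) = exp(-r*dt) * [p_u*0.000000 + p_m*0.000000 + p_d*8.706574] = 1.115438
  V(2,+1) = exp(-r*dt) * [p_u*0.000000 + p_m*0.000000 + p_d*0.000000] = 0.000000
  V(2,+2) = exp(-r*dt) * [p_u*0.000000 + p_m*0.000000 + p_d*0.000000] = 0.000000
  V(1,-1) = exp(-r*dt) * [p_u*1.115438 + p_m*7.736568 + p_d*15.006863] = 7.194308
  V(1,+0) = exp(-r*dt) * [p_u*0.000000 + p_m*1.115438 + p_d*7.736568] = 1.719339
  V(1,+1) = exp(-r*dt) * [p_u*0.000000 + p_m*0.000000 + p_d*1.115438] = 0.142904
  V(0,+0) = exp(-r*dt) * [p_u*0.142904 + p_m*1.719339 + p_d*7.194308] = 2.072438


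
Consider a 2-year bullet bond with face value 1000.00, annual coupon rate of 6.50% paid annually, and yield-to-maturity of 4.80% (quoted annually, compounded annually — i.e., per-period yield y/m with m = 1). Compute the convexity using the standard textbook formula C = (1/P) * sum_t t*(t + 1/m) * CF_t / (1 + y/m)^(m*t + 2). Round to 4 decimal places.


Answer: Convexity = 5.2440

Derivation:
Coupon per period c = face * coupon_rate / m = 65.000000
Periods per year m = 1; per-period yield y/m = 0.048000
Number of cashflows N = 2
Cashflows (t years, CF_t, discount factor 1/(1+y/m)^(m*t), PV):
  t = 1.0000: CF_t = 65.000000, DF = 0.954198, PV = 62.022901
  t = 2.0000: CF_t = 1065.000000, DF = 0.910495, PV = 969.676884
Price P = sum_t PV_t = 1031.699784
Convexity numerator sum_t t*(t + 1/m) * CF_t / (1+y/m)^(m*t + 2):
  t = 1.0000: term = 112.943048
  t = 2.0000: term = 5297.314133
Convexity = (1/P) * sum = 5410.257181 / 1031.699784 = 5.244023


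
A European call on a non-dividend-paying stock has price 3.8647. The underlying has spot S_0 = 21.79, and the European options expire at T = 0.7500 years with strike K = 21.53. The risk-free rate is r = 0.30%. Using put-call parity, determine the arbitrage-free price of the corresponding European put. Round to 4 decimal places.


Put-call parity: C - P = S_0 * exp(-qT) - K * exp(-rT).
S_0 * exp(-qT) = 21.7900 * 1.00000000 = 21.79000000
K * exp(-rT) = 21.5300 * 0.99775253 = 21.48161196
P = C - S*exp(-qT) + K*exp(-rT)
P = 3.8647 - 21.79000000 + 21.48161196 = 3.5563

Answer: Put price = 3.5563


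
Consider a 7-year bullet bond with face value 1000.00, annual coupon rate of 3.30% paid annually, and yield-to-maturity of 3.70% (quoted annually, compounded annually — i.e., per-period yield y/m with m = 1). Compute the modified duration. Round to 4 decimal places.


Answer: Modified duration = 6.1277

Derivation:
Coupon per period c = face * coupon_rate / m = 33.000000
Periods per year m = 1; per-period yield y/m = 0.037000
Number of cashflows N = 7
Cashflows (t years, CF_t, discount factor 1/(1+y/m)^(m*t), PV):
  t = 1.0000: CF_t = 33.000000, DF = 0.964320, PV = 31.822565
  t = 2.0000: CF_t = 33.000000, DF = 0.929913, PV = 30.687141
  t = 3.0000: CF_t = 33.000000, DF = 0.896734, PV = 29.592228
  t = 4.0000: CF_t = 33.000000, DF = 0.864739, PV = 28.536382
  t = 5.0000: CF_t = 33.000000, DF = 0.833885, PV = 27.518209
  t = 6.0000: CF_t = 33.000000, DF = 0.804132, PV = 26.536363
  t = 7.0000: CF_t = 1033.000000, DF = 0.775441, PV = 801.030452
Price P = sum_t PV_t = 975.723341
First compute Macaulay numerator sum_t t * PV_t:
  t * PV_t at t = 1.0000: 31.822565
  t * PV_t at t = 2.0000: 61.374282
  t * PV_t at t = 3.0000: 88.776685
  t * PV_t at t = 4.0000: 114.145529
  t * PV_t at t = 5.0000: 137.591043
  t * PV_t at t = 6.0000: 159.218179
  t * PV_t at t = 7.0000: 5607.213167
Macaulay duration D = 6200.141450 / 975.723341 = 6.354405
Modified duration = D / (1 + y/m) = 6.354405 / (1 + 0.037000) = 6.127681


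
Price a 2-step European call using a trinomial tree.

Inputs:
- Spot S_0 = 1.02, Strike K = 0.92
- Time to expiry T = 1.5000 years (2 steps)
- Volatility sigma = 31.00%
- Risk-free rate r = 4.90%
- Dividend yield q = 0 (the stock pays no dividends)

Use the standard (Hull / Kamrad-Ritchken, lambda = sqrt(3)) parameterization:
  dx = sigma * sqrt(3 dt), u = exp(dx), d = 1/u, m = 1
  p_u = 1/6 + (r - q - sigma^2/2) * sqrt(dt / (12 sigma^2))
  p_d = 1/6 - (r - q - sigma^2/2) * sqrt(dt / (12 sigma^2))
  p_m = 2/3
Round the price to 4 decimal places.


dt = T/N = 0.750000; dx = sigma*sqrt(3*dt) = 0.465000
u = exp(dx) = 1.592014; d = 1/u = 0.628135
p_u = 0.167433, p_m = 0.666667, p_d = 0.165901
Discount per step: exp(-r*dt) = 0.963917
Stock lattice S(k, j) with j the centered position index:
  k=0: S(0,+0) = 1.0200
  k=1: S(1,-1) = 0.6407; S(1,+0) = 1.0200; S(1,+1) = 1.6239
  k=2: S(2,-2) = 0.4024; S(2,-1) = 0.6407; S(2,+0) = 1.0200; S(2,+1) = 1.6239; S(2,+2) = 2.5852
Terminal payoffs V(N, j) = max(S_T - K, 0):
  V(2,-2) = 0.000000; V(2,-1) = 0.000000; V(2,+0) = 0.100000; V(2,+1) = 0.703854; V(2,+2) = 1.665199
Backward induction: V(k, j) = exp(-r*dt) * [p_u * V(k+1, j+1) + p_m * V(k+1, j) + p_d * V(k+1, j-1)]
  V(1,-1) = exp(-r*dt) * [p_u*0.100000 + p_m*0.000000 + p_d*0.000000] = 0.016139
  V(1,+0) = exp(-r*dt) * [p_u*0.703854 + p_m*0.100000 + p_d*0.000000] = 0.177857
  V(1,+1) = exp(-r*dt) * [p_u*1.665199 + p_m*0.703854 + p_d*0.100000] = 0.737045
  V(0,+0) = exp(-r*dt) * [p_u*0.737045 + p_m*0.177857 + p_d*0.016139] = 0.235827

Answer: Price = V(0,0) = 0.2358


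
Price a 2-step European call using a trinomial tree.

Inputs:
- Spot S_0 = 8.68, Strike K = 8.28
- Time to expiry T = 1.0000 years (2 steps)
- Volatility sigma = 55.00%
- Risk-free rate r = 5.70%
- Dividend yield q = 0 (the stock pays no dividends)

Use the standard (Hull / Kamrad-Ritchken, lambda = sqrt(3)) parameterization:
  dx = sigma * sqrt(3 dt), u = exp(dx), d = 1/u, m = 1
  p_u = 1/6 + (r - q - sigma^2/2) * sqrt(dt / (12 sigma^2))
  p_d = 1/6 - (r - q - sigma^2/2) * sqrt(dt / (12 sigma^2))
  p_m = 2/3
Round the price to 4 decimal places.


Answer: Price = V(0,0) = 2.0496

Derivation:
dt = T/N = 0.500000; dx = sigma*sqrt(3*dt) = 0.673610
u = exp(dx) = 1.961304; d = 1/u = 0.509865
p_u = 0.131687, p_m = 0.666667, p_d = 0.201646
Discount per step: exp(-r*dt) = 0.971902
Stock lattice S(k, j) with j the centered position index:
  k=0: S(0,+0) = 8.6800
  k=1: S(1,-1) = 4.4256; S(1,+0) = 8.6800; S(1,+1) = 17.0241
  k=2: S(2,-2) = 2.2565; S(2,-1) = 4.4256; S(2,+0) = 8.6800; S(2,+1) = 17.0241; S(2,+2) = 33.3895
Terminal payoffs V(N, j) = max(S_T - K, 0):
  V(2,-2) = 0.000000; V(2,-1) = 0.000000; V(2,+0) = 0.400000; V(2,+1) = 8.744121; V(2,+2) = 25.109480
Backward induction: V(k, j) = exp(-r*dt) * [p_u * V(k+1, j+1) + p_m * V(k+1, j) + p_d * V(k+1, j-1)]
  V(1,-1) = exp(-r*dt) * [p_u*0.400000 + p_m*0.000000 + p_d*0.000000] = 0.051195
  V(1,+0) = exp(-r*dt) * [p_u*8.744121 + p_m*0.400000 + p_d*0.000000] = 1.378309
  V(1,+1) = exp(-r*dt) * [p_u*25.109480 + p_m*8.744121 + p_d*0.400000] = 8.957702
  V(0,+0) = exp(-r*dt) * [p_u*8.957702 + p_m*1.378309 + p_d*0.051195] = 2.049558


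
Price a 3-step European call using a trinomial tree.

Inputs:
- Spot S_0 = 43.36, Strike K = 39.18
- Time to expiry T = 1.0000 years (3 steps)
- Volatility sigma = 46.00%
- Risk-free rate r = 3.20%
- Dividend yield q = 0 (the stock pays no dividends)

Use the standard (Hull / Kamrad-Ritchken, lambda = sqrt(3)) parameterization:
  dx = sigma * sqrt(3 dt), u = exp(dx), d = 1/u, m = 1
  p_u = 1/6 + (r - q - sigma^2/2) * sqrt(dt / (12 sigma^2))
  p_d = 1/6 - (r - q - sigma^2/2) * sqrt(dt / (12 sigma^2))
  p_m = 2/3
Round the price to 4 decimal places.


Answer: Price = V(0,0) = 10.2878

Derivation:
dt = T/N = 0.333333; dx = sigma*sqrt(3*dt) = 0.460000
u = exp(dx) = 1.584074; d = 1/u = 0.631284
p_u = 0.139928, p_m = 0.666667, p_d = 0.193406
Discount per step: exp(-r*dt) = 0.989390
Stock lattice S(k, j) with j the centered position index:
  k=0: S(0,+0) = 43.3600
  k=1: S(1,-1) = 27.3725; S(1,+0) = 43.3600; S(1,+1) = 68.6854
  k=2: S(2,-2) = 17.2798; S(2,-1) = 27.3725; S(2,+0) = 43.3600; S(2,+1) = 68.6854; S(2,+2) = 108.8028
  k=3: S(3,-3) = 10.9084; S(3,-2) = 17.2798; S(3,-1) = 27.3725; S(3,+0) = 43.3600; S(3,+1) = 68.6854; S(3,+2) = 108.8028; S(3,+3) = 172.3517
Terminal payoffs V(N, j) = max(S_T - K, 0):
  V(3,-3) = 0.000000; V(3,-2) = 0.000000; V(3,-1) = 0.000000; V(3,+0) = 4.180000; V(3,+1) = 29.505448; V(3,+2) = 69.622831; V(3,+3) = 133.171735
Backward induction: V(k, j) = exp(-r*dt) * [p_u * V(k+1, j+1) + p_m * V(k+1, j) + p_d * V(k+1, j-1)]
  V(2,-2) = exp(-r*dt) * [p_u*0.000000 + p_m*0.000000 + p_d*0.000000] = 0.000000
  V(2,-1) = exp(-r*dt) * [p_u*4.180000 + p_m*0.000000 + p_d*0.000000] = 0.578691
  V(2,+0) = exp(-r*dt) * [p_u*29.505448 + p_m*4.180000 + p_d*0.000000] = 6.841920
  V(2,+1) = exp(-r*dt) * [p_u*69.622831 + p_m*29.505448 + p_d*4.180000] = 29.900243
  V(2,+2) = exp(-r*dt) * [p_u*133.171735 + p_m*69.622831 + p_d*29.505448] = 70.005417
  V(1,-1) = exp(-r*dt) * [p_u*6.841920 + p_m*0.578691 + p_d*0.000000] = 1.328916
  V(1,+0) = exp(-r*dt) * [p_u*29.900243 + p_m*6.841920 + p_d*0.578691] = 8.763096
  V(1,+1) = exp(-r*dt) * [p_u*70.005417 + p_m*29.900243 + p_d*6.841920] = 30.722982
  V(0,+0) = exp(-r*dt) * [p_u*30.722982 + p_m*8.763096 + p_d*1.328916] = 10.287752


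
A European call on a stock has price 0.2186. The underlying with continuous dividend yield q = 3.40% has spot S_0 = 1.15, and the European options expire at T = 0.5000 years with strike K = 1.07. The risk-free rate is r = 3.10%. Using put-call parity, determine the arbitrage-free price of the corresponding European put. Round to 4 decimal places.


Answer: Put price = 0.1415

Derivation:
Put-call parity: C - P = S_0 * exp(-qT) - K * exp(-rT).
S_0 * exp(-qT) = 1.1500 * 0.98314368 = 1.13061524
K * exp(-rT) = 1.0700 * 0.98461951 = 1.05354287
P = C - S*exp(-qT) + K*exp(-rT)
P = 0.2186 - 1.13061524 + 1.05354287 = 0.1415


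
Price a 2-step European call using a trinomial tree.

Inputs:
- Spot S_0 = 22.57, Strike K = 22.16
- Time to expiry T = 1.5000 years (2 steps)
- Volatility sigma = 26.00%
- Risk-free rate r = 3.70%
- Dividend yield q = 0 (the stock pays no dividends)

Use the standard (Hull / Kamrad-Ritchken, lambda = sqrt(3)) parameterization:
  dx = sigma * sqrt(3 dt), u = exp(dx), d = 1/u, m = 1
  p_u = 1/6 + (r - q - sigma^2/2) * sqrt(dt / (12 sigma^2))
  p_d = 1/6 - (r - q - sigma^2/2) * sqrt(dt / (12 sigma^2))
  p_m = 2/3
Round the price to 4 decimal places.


dt = T/N = 0.750000; dx = sigma*sqrt(3*dt) = 0.390000
u = exp(dx) = 1.476981; d = 1/u = 0.677057
p_u = 0.169744, p_m = 0.666667, p_d = 0.163590
Discount per step: exp(-r*dt) = 0.972631
Stock lattice S(k, j) with j the centered position index:
  k=0: S(0,+0) = 22.5700
  k=1: S(1,-1) = 15.2812; S(1,+0) = 22.5700; S(1,+1) = 33.3355
  k=2: S(2,-2) = 10.3462; S(2,-1) = 15.2812; S(2,+0) = 22.5700; S(2,+1) = 33.3355; S(2,+2) = 49.2358
Terminal payoffs V(N, j) = max(S_T - K, 0):
  V(2,-2) = 0.000000; V(2,-1) = 0.000000; V(2,+0) = 0.410000; V(2,+1) = 11.175457; V(2,+2) = 27.075829
Backward induction: V(k, j) = exp(-r*dt) * [p_u * V(k+1, j+1) + p_m * V(k+1, j) + p_d * V(k+1, j-1)]
  V(1,-1) = exp(-r*dt) * [p_u*0.410000 + p_m*0.000000 + p_d*0.000000] = 0.067690
  V(1,+0) = exp(-r*dt) * [p_u*11.175457 + p_m*0.410000 + p_d*0.000000] = 2.110898
  V(1,+1) = exp(-r*dt) * [p_u*27.075829 + p_m*11.175457 + p_d*0.410000] = 11.781801
  V(0,+0) = exp(-r*dt) * [p_u*11.781801 + p_m*2.110898 + p_d*0.067690] = 3.324672

Answer: Price = V(0,0) = 3.3247


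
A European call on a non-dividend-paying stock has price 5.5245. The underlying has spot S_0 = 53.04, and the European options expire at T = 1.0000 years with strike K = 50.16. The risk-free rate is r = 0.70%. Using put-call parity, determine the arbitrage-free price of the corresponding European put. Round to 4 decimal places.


Answer: Put price = 2.2946

Derivation:
Put-call parity: C - P = S_0 * exp(-qT) - K * exp(-rT).
S_0 * exp(-qT) = 53.0400 * 1.00000000 = 53.04000000
K * exp(-rT) = 50.1600 * 0.99302444 = 49.81010606
P = C - S*exp(-qT) + K*exp(-rT)
P = 5.5245 - 53.04000000 + 49.81010606 = 2.2946


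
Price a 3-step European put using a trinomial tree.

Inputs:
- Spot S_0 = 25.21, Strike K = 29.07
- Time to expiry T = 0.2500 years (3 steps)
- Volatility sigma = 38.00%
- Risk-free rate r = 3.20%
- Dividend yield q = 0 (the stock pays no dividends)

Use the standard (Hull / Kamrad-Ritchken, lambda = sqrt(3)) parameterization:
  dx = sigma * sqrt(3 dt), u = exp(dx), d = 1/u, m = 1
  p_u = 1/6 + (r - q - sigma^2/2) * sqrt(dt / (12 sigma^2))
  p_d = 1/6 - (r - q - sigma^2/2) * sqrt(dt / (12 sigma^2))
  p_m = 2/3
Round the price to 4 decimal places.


Answer: Price = V(0,0) = 4.3885

Derivation:
dt = T/N = 0.083333; dx = sigma*sqrt(3*dt) = 0.190000
u = exp(dx) = 1.209250; d = 1/u = 0.826959
p_u = 0.157851, p_m = 0.666667, p_d = 0.175482
Discount per step: exp(-r*dt) = 0.997337
Stock lattice S(k, j) with j the centered position index:
  k=0: S(0,+0) = 25.2100
  k=1: S(1,-1) = 20.8476; S(1,+0) = 25.2100; S(1,+1) = 30.4852
  k=2: S(2,-2) = 17.2401; S(2,-1) = 20.8476; S(2,+0) = 25.2100; S(2,+1) = 30.4852; S(2,+2) = 36.8642
  k=3: S(3,-3) = 14.2569; S(3,-2) = 17.2401; S(3,-1) = 20.8476; S(3,+0) = 25.2100; S(3,+1) = 30.4852; S(3,+2) = 36.8642; S(3,+3) = 44.5780
Terminal payoffs V(N, j) = max(K - S_T, 0):
  V(3,-3) = 14.813104; V(3,-2) = 11.829854; V(3,-1) = 8.222360; V(3,+0) = 3.860000; V(3,+1) = 0.000000; V(3,+2) = 0.000000; V(3,+3) = 0.000000
Backward induction: V(k, j) = exp(-r*dt) * [p_u * V(k+1, j+1) + p_m * V(k+1, j) + p_d * V(k+1, j-1)]
  V(2,-2) = exp(-r*dt) * [p_u*8.222360 + p_m*11.829854 + p_d*14.813104] = 11.752534
  V(2,-1) = exp(-r*dt) * [p_u*3.860000 + p_m*8.222360 + p_d*11.829854] = 8.145061
  V(2,+0) = exp(-r*dt) * [p_u*0.000000 + p_m*3.860000 + p_d*8.222360] = 4.005518
  V(2,+1) = exp(-r*dt) * [p_u*0.000000 + p_m*0.000000 + p_d*3.860000] = 0.675558
  V(2,+2) = exp(-r*dt) * [p_u*0.000000 + p_m*0.000000 + p_d*0.000000] = 0.000000
  V(1,-1) = exp(-r*dt) * [p_u*4.005518 + p_m*8.145061 + p_d*11.752534] = 8.103041
  V(1,+0) = exp(-r*dt) * [p_u*0.675558 + p_m*4.005518 + p_d*8.145061] = 4.195096
  V(1,+1) = exp(-r*dt) * [p_u*0.000000 + p_m*0.675558 + p_d*4.005518] = 1.150199
  V(0,+0) = exp(-r*dt) * [p_u*1.150199 + p_m*4.195096 + p_d*8.103041] = 4.388514


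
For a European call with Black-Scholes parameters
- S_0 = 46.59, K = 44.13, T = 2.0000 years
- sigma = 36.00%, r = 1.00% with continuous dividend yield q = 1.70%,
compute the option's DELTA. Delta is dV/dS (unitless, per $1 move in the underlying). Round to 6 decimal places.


Answer: Delta = 0.609581

Derivation:
d1 = 0.3336092524; d2 = -0.1755076300
phi(d1) = 0.3773485058; exp(-qT) = 0.9665715046; exp(-rT) = 0.9801986733
N(d1) = 0.6306627823
Delta = exp(-qT) * N(d1) = 0.9665715046 * 0.6306627823 = 0.609581


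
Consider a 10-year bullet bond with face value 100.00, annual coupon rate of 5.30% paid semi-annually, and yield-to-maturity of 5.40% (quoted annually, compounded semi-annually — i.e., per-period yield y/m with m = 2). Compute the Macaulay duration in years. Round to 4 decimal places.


Answer: Macaulay duration = 7.8793 years

Derivation:
Coupon per period c = face * coupon_rate / m = 2.650000
Periods per year m = 2; per-period yield y/m = 0.027000
Number of cashflows N = 20
Cashflows (t years, CF_t, discount factor 1/(1+y/m)^(m*t), PV):
  t = 0.5000: CF_t = 2.650000, DF = 0.973710, PV = 2.580331
  t = 1.0000: CF_t = 2.650000, DF = 0.948111, PV = 2.512494
  t = 1.5000: CF_t = 2.650000, DF = 0.923185, PV = 2.446440
  t = 2.0000: CF_t = 2.650000, DF = 0.898914, PV = 2.382123
  t = 2.5000: CF_t = 2.650000, DF = 0.875282, PV = 2.319496
  t = 3.0000: CF_t = 2.650000, DF = 0.852270, PV = 2.258516
  t = 3.5000: CF_t = 2.650000, DF = 0.829864, PV = 2.199139
  t = 4.0000: CF_t = 2.650000, DF = 0.808047, PV = 2.141324
  t = 4.5000: CF_t = 2.650000, DF = 0.786803, PV = 2.085028
  t = 5.0000: CF_t = 2.650000, DF = 0.766118, PV = 2.030212
  t = 5.5000: CF_t = 2.650000, DF = 0.745976, PV = 1.976838
  t = 6.0000: CF_t = 2.650000, DF = 0.726365, PV = 1.924866
  t = 6.5000: CF_t = 2.650000, DF = 0.707268, PV = 1.874261
  t = 7.0000: CF_t = 2.650000, DF = 0.688674, PV = 1.824987
  t = 7.5000: CF_t = 2.650000, DF = 0.670569, PV = 1.777007
  t = 8.0000: CF_t = 2.650000, DF = 0.652939, PV = 1.730290
  t = 8.5000: CF_t = 2.650000, DF = 0.635774, PV = 1.684800
  t = 9.0000: CF_t = 2.650000, DF = 0.619059, PV = 1.640506
  t = 9.5000: CF_t = 2.650000, DF = 0.602784, PV = 1.597377
  t = 10.0000: CF_t = 102.650000, DF = 0.586937, PV = 60.249033
Price P = sum_t PV_t = 99.235068
Macaulay numerator sum_t t * PV_t:
  t * PV_t at t = 0.5000: 1.290166
  t * PV_t at t = 1.0000: 2.512494
  t * PV_t at t = 1.5000: 3.669660
  t * PV_t at t = 2.0000: 4.764245
  t * PV_t at t = 2.5000: 5.798740
  t * PV_t at t = 3.0000: 6.775549
  t * PV_t at t = 3.5000: 7.696988
  t * PV_t at t = 4.0000: 8.565295
  t * PV_t at t = 4.5000: 9.382626
  t * PV_t at t = 5.0000: 10.151061
  t * PV_t at t = 5.5000: 10.872607
  t * PV_t at t = 6.0000: 11.549197
  t * PV_t at t = 6.5000: 12.182698
  t * PV_t at t = 7.0000: 12.774906
  t * PV_t at t = 7.5000: 13.327555
  t * PV_t at t = 8.0000: 13.842316
  t * PV_t at t = 8.5000: 14.320799
  t * PV_t at t = 9.0000: 14.764556
  t * PV_t at t = 9.5000: 15.175082
  t * PV_t at t = 10.0000: 602.490331
Macaulay duration D = (sum_t t * PV_t) / P = 781.906870 / 99.235068 = 7.879340


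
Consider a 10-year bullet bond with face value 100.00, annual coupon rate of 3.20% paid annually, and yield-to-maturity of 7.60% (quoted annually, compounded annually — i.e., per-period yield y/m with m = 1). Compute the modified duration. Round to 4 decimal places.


Coupon per period c = face * coupon_rate / m = 3.200000
Periods per year m = 1; per-period yield y/m = 0.076000
Number of cashflows N = 10
Cashflows (t years, CF_t, discount factor 1/(1+y/m)^(m*t), PV):
  t = 1.0000: CF_t = 3.200000, DF = 0.929368, PV = 2.973978
  t = 2.0000: CF_t = 3.200000, DF = 0.863725, PV = 2.763920
  t = 3.0000: CF_t = 3.200000, DF = 0.802718, PV = 2.568699
  t = 4.0000: CF_t = 3.200000, DF = 0.746021, PV = 2.387266
  t = 5.0000: CF_t = 3.200000, DF = 0.693328, PV = 2.218649
  t = 6.0000: CF_t = 3.200000, DF = 0.644357, PV = 2.061942
  t = 7.0000: CF_t = 3.200000, DF = 0.598845, PV = 1.916303
  t = 8.0000: CF_t = 3.200000, DF = 0.556547, PV = 1.780950
  t = 9.0000: CF_t = 3.200000, DF = 0.517237, PV = 1.655158
  t = 10.0000: CF_t = 103.200000, DF = 0.480704, PV = 49.608601
Price P = sum_t PV_t = 69.935466
First compute Macaulay numerator sum_t t * PV_t:
  t * PV_t at t = 1.0000: 2.973978
  t * PV_t at t = 2.0000: 5.527840
  t * PV_t at t = 3.0000: 7.706096
  t * PV_t at t = 4.0000: 9.549066
  t * PV_t at t = 5.0000: 11.093246
  t * PV_t at t = 6.0000: 12.371649
  t * PV_t at t = 7.0000: 13.414118
  t * PV_t at t = 8.0000: 14.247603
  t * PV_t at t = 9.0000: 14.896425
  t * PV_t at t = 10.0000: 496.086015
Macaulay duration D = 587.866034 / 69.935466 = 8.405836
Modified duration = D / (1 + y/m) = 8.405836 / (1 + 0.076000) = 7.812115

Answer: Modified duration = 7.8121


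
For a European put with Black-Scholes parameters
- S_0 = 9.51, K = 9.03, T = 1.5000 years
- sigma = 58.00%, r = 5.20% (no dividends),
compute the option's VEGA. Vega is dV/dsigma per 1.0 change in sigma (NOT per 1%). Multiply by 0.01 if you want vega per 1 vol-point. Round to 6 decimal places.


Answer: Vega = 4.020776

Derivation:
d1 = 0.5378903635; d2 = -0.1724616620
phi(d1) = 0.3452102750; exp(-qT) = 1.0000000000; exp(-rT) = 0.9249644265
Vega = S * exp(-qT) * phi(d1) * sqrt(T) = 9.5100 * 1.0000000000 * 0.3452102750 * 1.2247448714 = 4.020776


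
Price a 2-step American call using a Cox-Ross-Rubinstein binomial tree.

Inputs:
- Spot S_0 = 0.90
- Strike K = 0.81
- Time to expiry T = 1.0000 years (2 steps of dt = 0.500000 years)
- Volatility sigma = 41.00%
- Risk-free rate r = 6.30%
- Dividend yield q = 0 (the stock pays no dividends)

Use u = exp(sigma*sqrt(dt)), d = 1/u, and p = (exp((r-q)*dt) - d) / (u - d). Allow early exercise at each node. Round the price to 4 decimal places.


Answer: Price = V(0,0) = 0.2164

Derivation:
dt = T/N = 0.500000
u = exp(sigma*sqrt(dt)) = 1.336312; d = 1/u = 0.748328
p = (exp((r-q)*dt) - d) / (u - d) = 0.482451
Discount per step: exp(-r*dt) = 0.968991
Stock lattice S(k, i) with i counting down-moves:
  k=0: S(0,0) = 0.9000
  k=1: S(1,0) = 1.2027; S(1,1) = 0.6735
  k=2: S(2,0) = 1.6072; S(2,1) = 0.9000; S(2,2) = 0.5040
Terminal payoffs V(N, i) = max(S_T - K, 0):
  V(2,0) = 0.797157; V(2,1) = 0.090000; V(2,2) = 0.000000
Backward induction: V(k, i) = exp(-r*dt) * [p * V(k+1, i) + (1-p) * V(k+1, i+1)]; then take max(V_cont, immediate exercise) for American.
  V(1,0) = exp(-r*dt) * [p*0.797157 + (1-p)*0.090000] = 0.417798; exercise = 0.392681; V(1,0) = max -> 0.417798
  V(1,1) = exp(-r*dt) * [p*0.090000 + (1-p)*0.000000] = 0.042074; exercise = 0.000000; V(1,1) = max -> 0.042074
  V(0,0) = exp(-r*dt) * [p*0.417798 + (1-p)*0.042074] = 0.216417; exercise = 0.090000; V(0,0) = max -> 0.216417


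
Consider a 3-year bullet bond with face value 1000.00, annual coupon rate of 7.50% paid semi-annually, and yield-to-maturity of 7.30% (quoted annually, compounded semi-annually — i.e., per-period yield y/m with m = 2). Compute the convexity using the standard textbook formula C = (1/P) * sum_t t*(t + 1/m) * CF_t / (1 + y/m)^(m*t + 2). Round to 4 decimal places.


Answer: Convexity = 8.6613

Derivation:
Coupon per period c = face * coupon_rate / m = 37.500000
Periods per year m = 2; per-period yield y/m = 0.036500
Number of cashflows N = 6
Cashflows (t years, CF_t, discount factor 1/(1+y/m)^(m*t), PV):
  t = 0.5000: CF_t = 37.500000, DF = 0.964785, PV = 36.179450
  t = 1.0000: CF_t = 37.500000, DF = 0.930811, PV = 34.905403
  t = 1.5000: CF_t = 37.500000, DF = 0.898033, PV = 33.676221
  t = 2.0000: CF_t = 37.500000, DF = 0.866409, PV = 32.490324
  t = 2.5000: CF_t = 37.500000, DF = 0.835898, PV = 31.346188
  t = 3.0000: CF_t = 1037.500000, DF = 0.806462, PV = 836.704812
Price P = sum_t PV_t = 1005.302398
Convexity numerator sum_t t*(t + 1/m) * CF_t / (1+y/m)^(m*t + 2):
  t = 0.5000: term = 16.838110
  t = 1.0000: term = 48.735486
  t = 1.5000: term = 94.038564
  t = 2.0000: term = 151.211713
  t = 2.5000: term = 218.830265
  t = 3.0000: term = 8177.545195
Convexity = (1/P) * sum = 8707.199333 / 1005.302398 = 8.661274


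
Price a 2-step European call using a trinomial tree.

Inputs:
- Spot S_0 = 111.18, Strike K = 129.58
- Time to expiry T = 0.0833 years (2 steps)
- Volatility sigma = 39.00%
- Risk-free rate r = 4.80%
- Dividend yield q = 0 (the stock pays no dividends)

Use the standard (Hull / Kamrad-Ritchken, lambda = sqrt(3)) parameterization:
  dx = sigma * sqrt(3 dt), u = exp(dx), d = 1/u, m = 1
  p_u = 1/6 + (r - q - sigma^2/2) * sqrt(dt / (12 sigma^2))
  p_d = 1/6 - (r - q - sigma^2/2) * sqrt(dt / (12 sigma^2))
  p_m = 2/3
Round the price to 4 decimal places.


dt = T/N = 0.041650; dx = sigma*sqrt(3*dt) = 0.137858
u = exp(dx) = 1.147813; d = 1/u = 0.871222
p_u = 0.162429, p_m = 0.666667, p_d = 0.170904
Discount per step: exp(-r*dt) = 0.998003
Stock lattice S(k, j) with j the centered position index:
  k=0: S(0,+0) = 111.1800
  k=1: S(1,-1) = 96.8625; S(1,+0) = 111.1800; S(1,+1) = 127.6138
  k=2: S(2,-2) = 84.3887; S(2,-1) = 96.8625; S(2,+0) = 111.1800; S(2,+1) = 127.6138; S(2,+2) = 146.4768
Terminal payoffs V(N, j) = max(S_T - K, 0):
  V(2,-2) = 0.000000; V(2,-1) = 0.000000; V(2,+0) = 0.000000; V(2,+1) = 0.000000; V(2,+2) = 16.896791
Backward induction: V(k, j) = exp(-r*dt) * [p_u * V(k+1, j+1) + p_m * V(k+1, j) + p_d * V(k+1, j-1)]
  V(1,-1) = exp(-r*dt) * [p_u*0.000000 + p_m*0.000000 + p_d*0.000000] = 0.000000
  V(1,+0) = exp(-r*dt) * [p_u*0.000000 + p_m*0.000000 + p_d*0.000000] = 0.000000
  V(1,+1) = exp(-r*dt) * [p_u*16.896791 + p_m*0.000000 + p_d*0.000000] = 2.739054
  V(0,+0) = exp(-r*dt) * [p_u*2.739054 + p_m*0.000000 + p_d*0.000000] = 0.444014

Answer: Price = V(0,0) = 0.4440


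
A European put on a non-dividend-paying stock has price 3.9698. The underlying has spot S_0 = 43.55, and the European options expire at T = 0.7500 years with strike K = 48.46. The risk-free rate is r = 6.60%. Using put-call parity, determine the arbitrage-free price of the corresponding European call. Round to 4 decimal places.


Answer: Call price = 1.4002

Derivation:
Put-call parity: C - P = S_0 * exp(-qT) - K * exp(-rT).
S_0 * exp(-qT) = 43.5500 * 1.00000000 = 43.55000000
K * exp(-rT) = 48.4600 * 0.95170516 = 46.11963196
C = P + S*exp(-qT) - K*exp(-rT)
C = 3.9698 + 43.55000000 - 46.11963196 = 1.4002


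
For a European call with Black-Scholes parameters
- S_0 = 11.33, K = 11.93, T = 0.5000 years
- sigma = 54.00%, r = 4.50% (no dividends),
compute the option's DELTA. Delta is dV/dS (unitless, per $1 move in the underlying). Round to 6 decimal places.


d1 = 0.1147027737; d2 = -0.2671348881
phi(d1) = 0.3963265064; exp(-qT) = 1.0000000000; exp(-rT) = 0.9777512372
N(d1) = 0.5456596423
Delta = exp(-qT) * N(d1) = 1.0000000000 * 0.5456596423 = 0.545660

Answer: Delta = 0.545660


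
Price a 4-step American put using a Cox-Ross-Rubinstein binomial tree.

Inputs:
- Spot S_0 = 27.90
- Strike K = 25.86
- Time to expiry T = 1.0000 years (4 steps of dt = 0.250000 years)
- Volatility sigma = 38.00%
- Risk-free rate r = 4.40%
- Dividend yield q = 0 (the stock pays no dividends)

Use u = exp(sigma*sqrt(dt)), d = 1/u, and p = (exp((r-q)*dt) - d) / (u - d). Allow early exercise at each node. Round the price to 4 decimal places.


Answer: Price = V(0,0) = 2.6653

Derivation:
dt = T/N = 0.250000
u = exp(sigma*sqrt(dt)) = 1.209250; d = 1/u = 0.826959
p = (exp((r-q)*dt) - d) / (u - d) = 0.481575
Discount per step: exp(-r*dt) = 0.989060
Stock lattice S(k, i) with i counting down-moves:
  k=0: S(0,0) = 27.9000
  k=1: S(1,0) = 33.7381; S(1,1) = 23.0722
  k=2: S(2,0) = 40.7977; S(2,1) = 27.9000; S(2,2) = 19.0797
  k=3: S(3,0) = 49.3347; S(3,1) = 33.7381; S(3,2) = 23.0722; S(3,3) = 15.7782
  k=4: S(4,0) = 59.6579; S(4,1) = 40.7977; S(4,2) = 27.9000; S(4,3) = 19.0797; S(4,4) = 13.0479
Terminal payoffs V(N, i) = max(K - S_T, 0):
  V(4,0) = 0.000000; V(4,1) = 0.000000; V(4,2) = 0.000000; V(4,3) = 6.780267; V(4,4) = 12.812107
Backward induction: V(k, i) = exp(-r*dt) * [p * V(k+1, i) + (1-p) * V(k+1, i+1)]; then take max(V_cont, immediate exercise) for American.
  V(3,0) = exp(-r*dt) * [p*0.000000 + (1-p)*0.000000] = 0.000000; exercise = 0.000000; V(3,0) = max -> 0.000000
  V(3,1) = exp(-r*dt) * [p*0.000000 + (1-p)*0.000000] = 0.000000; exercise = 0.000000; V(3,1) = max -> 0.000000
  V(3,2) = exp(-r*dt) * [p*0.000000 + (1-p)*6.780267] = 3.476605; exercise = 2.787840; V(3,2) = max -> 3.476605
  V(3,3) = exp(-r*dt) * [p*6.780267 + (1-p)*12.812107] = 9.798939; exercise = 10.081840; V(3,3) = max -> 10.081840
  V(2,0) = exp(-r*dt) * [p*0.000000 + (1-p)*0.000000] = 0.000000; exercise = 0.000000; V(2,0) = max -> 0.000000
  V(2,1) = exp(-r*dt) * [p*0.000000 + (1-p)*3.476605] = 1.782641; exercise = 0.000000; V(2,1) = max -> 1.782641
  V(2,2) = exp(-r*dt) * [p*3.476605 + (1-p)*10.081840] = 6.825429; exercise = 6.780267; V(2,2) = max -> 6.825429
  V(1,0) = exp(-r*dt) * [p*0.000000 + (1-p)*1.782641] = 0.914055; exercise = 0.000000; V(1,0) = max -> 0.914055
  V(1,1) = exp(-r*dt) * [p*1.782641 + (1-p)*6.825429] = 4.348846; exercise = 2.787840; V(1,1) = max -> 4.348846
  V(0,0) = exp(-r*dt) * [p*0.914055 + (1-p)*4.348846] = 2.665257; exercise = 0.000000; V(0,0) = max -> 2.665257


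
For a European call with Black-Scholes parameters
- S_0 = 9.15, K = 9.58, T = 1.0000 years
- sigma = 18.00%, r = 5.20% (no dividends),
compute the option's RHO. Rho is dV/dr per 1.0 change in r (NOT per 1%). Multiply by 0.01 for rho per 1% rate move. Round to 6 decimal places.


Answer: Rho = 4.343332

Derivation:
d1 = 0.1237571517; d2 = -0.0562428483
phi(d1) = 0.3958988817; exp(-qT) = 1.0000000000; exp(-rT) = 0.9493288668
N(d2) = 0.4775741736
Rho = K*T*exp(-rT)*N(d2) = 9.5800 * 1.0000 * 0.9493288668 * 0.4775741736 = 4.343332


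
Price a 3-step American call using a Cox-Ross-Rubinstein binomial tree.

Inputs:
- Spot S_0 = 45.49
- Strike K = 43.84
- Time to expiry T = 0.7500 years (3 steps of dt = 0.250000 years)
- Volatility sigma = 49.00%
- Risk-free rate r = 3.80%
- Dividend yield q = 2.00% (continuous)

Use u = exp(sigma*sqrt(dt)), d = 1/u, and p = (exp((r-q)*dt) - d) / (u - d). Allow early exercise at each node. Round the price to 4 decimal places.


Answer: Price = V(0,0) = 9.0789

Derivation:
dt = T/N = 0.250000
u = exp(sigma*sqrt(dt)) = 1.277621; d = 1/u = 0.782705
p = (exp((r-q)*dt) - d) / (u - d) = 0.448167
Discount per step: exp(-r*dt) = 0.990545
Stock lattice S(k, i) with i counting down-moves:
  k=0: S(0,0) = 45.4900
  k=1: S(1,0) = 58.1190; S(1,1) = 35.6052
  k=2: S(2,0) = 74.2541; S(2,1) = 45.4900; S(2,2) = 27.8684
  k=3: S(3,0) = 94.8686; S(3,1) = 58.1190; S(3,2) = 35.6052; S(3,3) = 21.8127
Terminal payoffs V(N, i) = max(S_T - K, 0):
  V(3,0) = 51.028576; V(3,1) = 14.278994; V(3,2) = 0.000000; V(3,3) = 0.000000
Backward induction: V(k, i) = exp(-r*dt) * [p * V(k+1, i) + (1-p) * V(k+1, i+1)]; then take max(V_cont, immediate exercise) for American.
  V(2,0) = exp(-r*dt) * [p*51.028576 + (1-p)*14.278994] = 30.458229; exercise = 30.414065; V(2,0) = max -> 30.458229
  V(2,1) = exp(-r*dt) * [p*14.278994 + (1-p)*0.000000] = 6.338874; exercise = 1.650000; V(2,1) = max -> 6.338874
  V(2,2) = exp(-r*dt) * [p*0.000000 + (1-p)*0.000000] = 0.000000; exercise = 0.000000; V(2,2) = max -> 0.000000
  V(1,0) = exp(-r*dt) * [p*30.458229 + (1-p)*6.338874] = 16.986246; exercise = 14.278994; V(1,0) = max -> 16.986246
  V(1,1) = exp(-r*dt) * [p*6.338874 + (1-p)*0.000000] = 2.814017; exercise = 0.000000; V(1,1) = max -> 2.814017
  V(0,0) = exp(-r*dt) * [p*16.986246 + (1-p)*2.814017] = 9.078889; exercise = 1.650000; V(0,0) = max -> 9.078889


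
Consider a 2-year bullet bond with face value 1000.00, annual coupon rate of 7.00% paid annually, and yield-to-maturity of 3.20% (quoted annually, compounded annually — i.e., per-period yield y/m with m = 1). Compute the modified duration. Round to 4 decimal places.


Coupon per period c = face * coupon_rate / m = 70.000000
Periods per year m = 1; per-period yield y/m = 0.032000
Number of cashflows N = 2
Cashflows (t years, CF_t, discount factor 1/(1+y/m)^(m*t), PV):
  t = 1.0000: CF_t = 70.000000, DF = 0.968992, PV = 67.829457
  t = 2.0000: CF_t = 1070.000000, DF = 0.938946, PV = 1004.672195
Price P = sum_t PV_t = 1072.501653
First compute Macaulay numerator sum_t t * PV_t:
  t * PV_t at t = 1.0000: 67.829457
  t * PV_t at t = 2.0000: 2009.344390
Macaulay duration D = 2077.173848 / 1072.501653 = 1.936756
Modified duration = D / (1 + y/m) = 1.936756 / (1 + 0.032000) = 1.876701

Answer: Modified duration = 1.8767


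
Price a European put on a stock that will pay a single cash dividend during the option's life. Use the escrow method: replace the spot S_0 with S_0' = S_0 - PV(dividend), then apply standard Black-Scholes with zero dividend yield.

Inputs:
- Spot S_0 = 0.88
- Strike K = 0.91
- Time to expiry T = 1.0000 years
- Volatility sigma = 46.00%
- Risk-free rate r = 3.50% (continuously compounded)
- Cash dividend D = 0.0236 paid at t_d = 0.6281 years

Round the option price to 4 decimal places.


Answer: Price = 0.1690

Derivation:
PV(D) = D * exp(-r * t_d) = 0.0236 * 0.97825638 = 0.02308685
S_0' = S_0 - PV(D) = 0.8800 - 0.02308685 = 0.85691315
d1 = (ln(S_0'/K) + (r + sigma^2/2)*T) / (sigma*sqrt(T)) = 0.17541733
d2 = d1 - sigma*sqrt(T) = -0.28458267
exp(-rT) = 0.96560542
N(-d1) = 0.43037586; N(-d2) = 0.61201806
P = K * exp(-rT) * N(-d2) - S_0' * N(-d1) = 0.9100 * 0.96560542 * 0.61201806 - 0.85691315 * 0.43037586 = 0.1690


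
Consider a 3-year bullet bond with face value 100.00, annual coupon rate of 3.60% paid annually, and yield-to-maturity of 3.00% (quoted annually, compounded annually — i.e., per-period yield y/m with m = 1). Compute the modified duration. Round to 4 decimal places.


Answer: Modified duration = 2.8135

Derivation:
Coupon per period c = face * coupon_rate / m = 3.600000
Periods per year m = 1; per-period yield y/m = 0.030000
Number of cashflows N = 3
Cashflows (t years, CF_t, discount factor 1/(1+y/m)^(m*t), PV):
  t = 1.0000: CF_t = 3.600000, DF = 0.970874, PV = 3.495146
  t = 2.0000: CF_t = 3.600000, DF = 0.942596, PV = 3.393345
  t = 3.0000: CF_t = 103.600000, DF = 0.915142, PV = 94.808676
Price P = sum_t PV_t = 101.697167
First compute Macaulay numerator sum_t t * PV_t:
  t * PV_t at t = 1.0000: 3.495146
  t * PV_t at t = 2.0000: 6.786691
  t * PV_t at t = 3.0000: 284.426028
Macaulay duration D = 294.707864 / 101.697167 = 2.897897
Modified duration = D / (1 + y/m) = 2.897897 / (1 + 0.030000) = 2.813492


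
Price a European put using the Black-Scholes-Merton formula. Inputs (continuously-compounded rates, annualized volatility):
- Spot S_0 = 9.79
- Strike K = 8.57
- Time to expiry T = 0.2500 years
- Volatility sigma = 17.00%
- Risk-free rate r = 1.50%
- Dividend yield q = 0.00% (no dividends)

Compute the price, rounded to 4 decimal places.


d1 = (ln(S/K) + (r - q + 0.5*sigma^2) * T) / (sigma * sqrt(T)) = 1.65242616
d2 = d1 - sigma * sqrt(T) = 1.56742616
exp(-rT) = 0.99625702; exp(-qT) = 1.00000000
P = K * exp(-rT) * N(-d2) - S_0 * exp(-qT) * N(-d1)
N(-d1) = 0.04922385; N(-d2) = 0.05850756
P = 8.5700 * 0.99625702 * 0.05850756 - 9.7900 * 1.00000000 * 0.04922385 = 0.0176

Answer: Price = 0.0176


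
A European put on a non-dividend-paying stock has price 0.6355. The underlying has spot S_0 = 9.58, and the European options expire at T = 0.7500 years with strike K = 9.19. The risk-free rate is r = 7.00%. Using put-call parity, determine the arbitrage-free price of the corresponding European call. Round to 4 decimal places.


Put-call parity: C - P = S_0 * exp(-qT) - K * exp(-rT).
S_0 * exp(-qT) = 9.5800 * 1.00000000 = 9.58000000
K * exp(-rT) = 9.1900 * 0.94885432 = 8.71997121
C = P + S*exp(-qT) - K*exp(-rT)
C = 0.6355 + 9.58000000 - 8.71997121 = 1.4955

Answer: Call price = 1.4955


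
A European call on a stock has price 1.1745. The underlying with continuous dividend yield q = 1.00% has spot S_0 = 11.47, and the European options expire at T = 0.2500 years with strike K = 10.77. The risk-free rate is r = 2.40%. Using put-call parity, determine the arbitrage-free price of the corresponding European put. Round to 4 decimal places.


Put-call parity: C - P = S_0 * exp(-qT) - K * exp(-rT).
S_0 * exp(-qT) = 11.4700 * 0.99750312 = 11.44136081
K * exp(-rT) = 10.7700 * 0.99401796 = 10.70557347
P = C - S*exp(-qT) + K*exp(-rT)
P = 1.1745 - 11.44136081 + 10.70557347 = 0.4387

Answer: Put price = 0.4387


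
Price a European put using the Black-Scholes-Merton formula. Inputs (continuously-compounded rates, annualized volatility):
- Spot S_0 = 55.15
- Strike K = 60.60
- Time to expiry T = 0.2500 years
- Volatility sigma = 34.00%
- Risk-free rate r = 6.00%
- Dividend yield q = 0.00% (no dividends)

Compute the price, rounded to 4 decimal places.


Answer: Price = 6.5775

Derivation:
d1 = (ln(S/K) + (r - q + 0.5*sigma^2) * T) / (sigma * sqrt(T)) = -0.38110675
d2 = d1 - sigma * sqrt(T) = -0.55110675
exp(-rT) = 0.98511194; exp(-qT) = 1.00000000
P = K * exp(-rT) * N(-d2) - S_0 * exp(-qT) * N(-d1)
N(-d1) = 0.64843798; N(-d2) = 0.70921975
P = 60.6000 * 0.98511194 * 0.70921975 - 55.1500 * 1.00000000 * 0.64843798 = 6.5775


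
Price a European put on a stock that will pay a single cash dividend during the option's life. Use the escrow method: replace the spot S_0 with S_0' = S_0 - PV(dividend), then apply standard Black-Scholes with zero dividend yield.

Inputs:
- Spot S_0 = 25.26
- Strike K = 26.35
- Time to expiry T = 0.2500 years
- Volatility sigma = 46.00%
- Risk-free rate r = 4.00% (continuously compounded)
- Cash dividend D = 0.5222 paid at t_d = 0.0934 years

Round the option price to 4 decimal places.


PV(D) = D * exp(-r * t_d) = 0.5222 * 0.99627097 = 0.52025270
S_0' = S_0 - PV(D) = 25.2600 - 0.52025270 = 24.73974730
d1 = (ln(S_0'/K) + (r + sigma^2/2)*T) / (sigma*sqrt(T)) = -0.11568314
d2 = d1 - sigma*sqrt(T) = -0.34568314
exp(-rT) = 0.99004983
N(-d1) = 0.54604817; N(-d2) = 0.63520957
P = K * exp(-rT) * N(-d2) - S_0' * N(-d1) = 26.3500 * 0.99004983 * 0.63520957 - 24.73974730 * 0.54604817 = 3.0621

Answer: Price = 3.0621


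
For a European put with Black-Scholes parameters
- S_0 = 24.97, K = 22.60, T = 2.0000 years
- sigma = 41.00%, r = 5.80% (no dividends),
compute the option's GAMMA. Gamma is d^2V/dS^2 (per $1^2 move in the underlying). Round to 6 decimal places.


d1 = 0.6619643910; d2 = 0.0821368304
phi(d1) = 0.3204474558; exp(-qT) = 1.0000000000; exp(-rT) = 0.8904752233
Gamma = exp(-qT) * phi(d1) / (S * sigma * sqrt(T)) = 1.0000000000 * 0.3204474558 / (24.9700 * 0.4100 * 1.4142135624) = 0.022133

Answer: Gamma = 0.022133
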